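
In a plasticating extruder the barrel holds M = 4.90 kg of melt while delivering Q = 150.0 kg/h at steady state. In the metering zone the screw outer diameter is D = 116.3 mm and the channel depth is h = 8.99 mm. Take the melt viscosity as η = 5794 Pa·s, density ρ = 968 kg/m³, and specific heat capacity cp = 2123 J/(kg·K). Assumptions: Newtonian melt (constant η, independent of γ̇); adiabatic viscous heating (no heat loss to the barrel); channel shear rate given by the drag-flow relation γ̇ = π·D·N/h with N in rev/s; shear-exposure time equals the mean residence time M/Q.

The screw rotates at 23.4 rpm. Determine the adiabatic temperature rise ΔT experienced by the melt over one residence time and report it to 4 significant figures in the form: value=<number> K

value=83.30 K

Throughput in SI: Q_s = 150.0 kg/h ÷ 3600 s/h = 0.0416667 kg/s
Mean residence time: t_res = M/Q_s = 4.90 kg / 0.0416667 kg/s = 117.6 s
Geometry in metres: D = 116.3 mm → 0.1163 m, h = 8.99 mm → 0.00899 m; screw speed N = 23.4 rpm = 0.39 rev/s
γ̇ = π D N / h = (π)(0.1163)(0.39) / 0.00899 = 15.8502 s⁻¹
Adiabatic rise: ΔT = η γ̇² t_res / (ρ cp) = 5794·(15.8502)²·117.6 / (968·2123) = 83.297 K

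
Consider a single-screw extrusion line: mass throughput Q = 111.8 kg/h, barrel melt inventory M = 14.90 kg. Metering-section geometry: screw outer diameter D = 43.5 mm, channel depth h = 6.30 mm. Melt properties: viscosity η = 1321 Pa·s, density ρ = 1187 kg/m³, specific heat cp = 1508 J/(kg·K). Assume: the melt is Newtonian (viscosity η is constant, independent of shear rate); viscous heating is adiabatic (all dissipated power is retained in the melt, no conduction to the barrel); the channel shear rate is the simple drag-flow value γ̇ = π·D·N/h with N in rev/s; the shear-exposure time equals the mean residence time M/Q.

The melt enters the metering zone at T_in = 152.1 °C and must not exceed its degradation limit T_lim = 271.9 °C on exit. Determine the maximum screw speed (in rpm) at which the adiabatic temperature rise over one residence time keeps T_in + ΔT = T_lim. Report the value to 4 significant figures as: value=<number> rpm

Q_s = Q / 3600 = 111.8 / 3600 = 0.0310556 kg/s
t_res = M / Q_s = 14.90 ÷ 0.0310556 = 479.785 s
Geometry in SI: D = 43.5 mm → 0.0435 m, h = 6.30 mm → 0.0063 m
Allowable rise: ΔT_a = T_lim − T_in = 271.9 − 152.1 = 119.8 K
Invert ΔT = ηγ̇²t_res/(ρcp) for γ̇: γ̇_max² = ΔT_a ρ cp / (η t_res) = 119.8·1187·1508 / (1321·479.785) = 338.344 s⁻²
γ̇_max = sqrt(338.344) = 18.3941 s⁻¹
N_max = γ̇_max h / (πD) = 18.3941·0.0063/(π·0.0435) = 0.847971 rev/s → ×60 = 50.8783 rpm

value=50.88 rpm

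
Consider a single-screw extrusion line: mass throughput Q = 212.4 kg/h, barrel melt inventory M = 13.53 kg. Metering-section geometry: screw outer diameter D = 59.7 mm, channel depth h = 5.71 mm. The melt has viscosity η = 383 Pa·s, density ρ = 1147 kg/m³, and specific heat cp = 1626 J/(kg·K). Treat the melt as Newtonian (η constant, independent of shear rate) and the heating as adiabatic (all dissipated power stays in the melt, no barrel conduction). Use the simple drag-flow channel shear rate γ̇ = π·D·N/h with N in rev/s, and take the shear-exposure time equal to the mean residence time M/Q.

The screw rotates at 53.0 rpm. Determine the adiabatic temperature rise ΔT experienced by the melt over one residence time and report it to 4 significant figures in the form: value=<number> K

Q_s = Q / 3600 = 212.4 / 3600 = 0.059 kg/s
Mean residence time: t_res = M/Q_s = 13.53 kg / 0.059 kg/s = 229.322 s
Geometry in metres: D = 59.7 mm → 0.0597 m, h = 5.71 mm → 0.00571 m; screw speed N = 53.0 rpm = 0.883333 rev/s
γ̇ = π D N / h = (π)(0.0597)(0.883333) / 0.00571 = 29.0143 s⁻¹
ΔT = η·γ̇²·t_res / (ρ·cp) = 383 · (29.0143)² · 229.322 / (1147 · 1626) = 39.6448 K

value=39.64 K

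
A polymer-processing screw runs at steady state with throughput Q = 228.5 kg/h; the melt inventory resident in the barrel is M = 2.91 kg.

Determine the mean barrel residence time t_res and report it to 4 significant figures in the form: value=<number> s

Convert throughput: Q = 228.5 kg/h = 228.5/3600 = 0.0634722 kg/s
t_res = M / Q_s = 2.91 ÷ 0.0634722 = 45.8468 s

value=45.85 s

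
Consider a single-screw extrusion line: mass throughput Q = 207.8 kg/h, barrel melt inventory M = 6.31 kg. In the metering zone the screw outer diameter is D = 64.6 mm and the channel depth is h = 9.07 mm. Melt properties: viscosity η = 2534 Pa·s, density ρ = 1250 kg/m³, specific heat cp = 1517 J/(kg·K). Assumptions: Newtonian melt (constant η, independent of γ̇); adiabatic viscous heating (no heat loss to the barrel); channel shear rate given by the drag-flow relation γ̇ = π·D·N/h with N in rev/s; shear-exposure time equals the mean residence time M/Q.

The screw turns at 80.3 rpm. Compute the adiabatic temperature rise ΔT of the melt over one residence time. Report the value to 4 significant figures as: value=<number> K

Convert throughput: Q = 207.8 kg/h = 207.8/3600 = 0.0577222 kg/s
t_res = M / Q_s = 6.31 ÷ 0.0577222 = 109.317 s
D = 64.6 mm = 0.0646 m;  h = 9.07 mm = 0.00907 m;  N = 80.3 rpm / 60 = 1.33833 rev/s
γ̇ = π D N / h = (π)(0.0646)(1.33833) / 0.00907 = 29.946 s⁻¹
ΔT = η·γ̇²·t_res / (ρ·cp) = 2534 · (29.946)² · 109.317 / (1250 · 1517) = 131.001 K

value=131.0 K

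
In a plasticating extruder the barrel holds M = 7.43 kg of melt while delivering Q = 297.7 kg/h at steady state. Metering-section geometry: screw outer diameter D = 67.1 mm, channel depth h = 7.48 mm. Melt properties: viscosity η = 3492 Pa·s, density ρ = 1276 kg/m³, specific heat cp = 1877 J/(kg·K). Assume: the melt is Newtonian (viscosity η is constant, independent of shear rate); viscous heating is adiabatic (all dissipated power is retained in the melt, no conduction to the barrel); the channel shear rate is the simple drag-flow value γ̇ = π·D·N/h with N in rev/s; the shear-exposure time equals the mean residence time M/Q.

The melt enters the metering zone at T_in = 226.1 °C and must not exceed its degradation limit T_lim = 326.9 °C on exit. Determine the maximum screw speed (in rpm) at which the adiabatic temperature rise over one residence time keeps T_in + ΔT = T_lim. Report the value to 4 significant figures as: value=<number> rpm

value=59.06 rpm

Throughput in SI: Q_s = 297.7 kg/h ÷ 3600 s/h = 0.0826944 kg/s
t_res = M / Q_s = 7.43 ÷ 0.0826944 = 89.8488 s
Convert to metres: D = 0.0671 m, h = 0.00748 m
Allowable rise: ΔT_a = T_lim − T_in = 326.9 − 226.1 = 100.8 K
Invert ΔT = ηγ̇²t_res/(ρcp) for γ̇: γ̇_max² = ΔT_a ρ cp / (η t_res) = 100.8·1276·1877 / (3492·89.8488) = 769.465 s⁻²
γ̇_max = sqrt(769.465) = 27.7392 s⁻¹
N_max = γ̇_max·h / (π·D) = 27.7392 · 0.00748 / (π · 0.0671) = 0.984291 rev/s = 59.0575 rpm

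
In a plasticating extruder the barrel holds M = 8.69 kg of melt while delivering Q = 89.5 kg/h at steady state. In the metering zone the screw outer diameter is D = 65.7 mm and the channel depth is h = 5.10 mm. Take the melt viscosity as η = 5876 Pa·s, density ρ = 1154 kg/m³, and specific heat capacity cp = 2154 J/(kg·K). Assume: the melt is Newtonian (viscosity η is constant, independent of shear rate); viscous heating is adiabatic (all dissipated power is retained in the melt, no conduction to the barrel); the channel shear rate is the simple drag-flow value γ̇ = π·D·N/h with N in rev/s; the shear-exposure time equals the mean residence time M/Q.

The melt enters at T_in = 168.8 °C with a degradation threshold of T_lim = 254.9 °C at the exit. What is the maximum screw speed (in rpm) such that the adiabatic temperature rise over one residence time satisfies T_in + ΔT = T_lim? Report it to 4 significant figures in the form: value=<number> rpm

Throughput in SI: Q_s = 89.5 kg/h ÷ 3600 s/h = 0.0248611 kg/s
Mean residence time: t_res = M/Q_s = 8.69 kg / 0.0248611 kg/s = 349.542 s
D = 65.7 mm = 0.0657 m;  h = 5.10 mm = 0.0051 m
ΔT_a = T_lim − T_in = 254.9 − 168.8 = 86.1 K
γ̇_max² = ΔT_a·ρ·cp/(η·t_res) = 86.1·1154·2154/(5876·349.542) = 104.201 s⁻²
Take the square root: γ̇_max = √(104.201) = 10.2079 s⁻¹
Solve γ̇ = πDN/h for N: N_max = γ̇_max·h/(π·D) = 10.2079 × 0.0051 / (π × 0.0657) = 0.252227 rev/s = 15.1336 rpm

value=15.13 rpm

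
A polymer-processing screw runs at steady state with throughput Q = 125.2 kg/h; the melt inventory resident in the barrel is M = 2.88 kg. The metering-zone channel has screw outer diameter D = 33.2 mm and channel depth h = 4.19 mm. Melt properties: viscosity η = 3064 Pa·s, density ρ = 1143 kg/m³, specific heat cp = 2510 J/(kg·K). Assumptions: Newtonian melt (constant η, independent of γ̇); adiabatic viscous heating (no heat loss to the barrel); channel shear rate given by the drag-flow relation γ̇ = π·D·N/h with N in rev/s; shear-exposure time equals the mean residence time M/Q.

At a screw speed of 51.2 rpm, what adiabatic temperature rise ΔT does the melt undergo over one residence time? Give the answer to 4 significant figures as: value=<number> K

value=39.91 K

Q_s = Q / 3600 = 125.2 / 3600 = 0.0347778 kg/s
t_res = M / Q_s = 2.88 / 0.0347778 = 82.8115 s
Convert to SI: D = 0.0332 m, h = 0.00419 m, N = 51.2/60 = 0.853333 rev/s
γ̇ = π D N / h = (π)(0.0332)(0.853333) / 0.00419 = 21.2419 s⁻¹
ΔT = η·γ̇²·t_res/(ρ·cp) = [3064 × 21.2419² × 82.8115] / [1143 × 2510] = 39.9066 K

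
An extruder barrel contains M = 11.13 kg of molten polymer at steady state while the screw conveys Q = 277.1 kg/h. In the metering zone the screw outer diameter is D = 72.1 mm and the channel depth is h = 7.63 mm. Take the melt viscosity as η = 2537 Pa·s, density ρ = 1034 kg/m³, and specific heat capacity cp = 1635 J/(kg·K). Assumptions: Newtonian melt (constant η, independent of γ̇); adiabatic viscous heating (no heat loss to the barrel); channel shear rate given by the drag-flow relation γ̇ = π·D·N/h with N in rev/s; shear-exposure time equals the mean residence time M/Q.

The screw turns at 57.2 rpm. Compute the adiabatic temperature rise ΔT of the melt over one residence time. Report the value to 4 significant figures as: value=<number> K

Q_s = Q / 3600 = 277.1 / 3600 = 0.0769722 kg/s
t_res = M / Q_s = 11.13 / 0.0769722 = 144.598 s
Convert to SI: D = 0.0721 m, h = 0.00763 m, N = 57.2/60 = 0.953333 rev/s
γ̇ = π D N / h = (π)(0.0721)(0.953333) / 0.00763 = 28.3012 s⁻¹
ΔT = η·γ̇²·t_res / (ρ·cp) = 2537 · (28.3012)² · 144.598 / (1034 · 1635) = 173.802 K

value=173.8 K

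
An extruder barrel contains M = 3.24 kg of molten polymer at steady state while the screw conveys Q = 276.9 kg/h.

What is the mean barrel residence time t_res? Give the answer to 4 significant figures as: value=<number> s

value=42.12 s

Q_s = Q / 3600 = 276.9 / 3600 = 0.0769167 kg/s
Mean residence time: t_res = M/Q_s = 3.24 kg / 0.0769167 kg/s = 42.1235 s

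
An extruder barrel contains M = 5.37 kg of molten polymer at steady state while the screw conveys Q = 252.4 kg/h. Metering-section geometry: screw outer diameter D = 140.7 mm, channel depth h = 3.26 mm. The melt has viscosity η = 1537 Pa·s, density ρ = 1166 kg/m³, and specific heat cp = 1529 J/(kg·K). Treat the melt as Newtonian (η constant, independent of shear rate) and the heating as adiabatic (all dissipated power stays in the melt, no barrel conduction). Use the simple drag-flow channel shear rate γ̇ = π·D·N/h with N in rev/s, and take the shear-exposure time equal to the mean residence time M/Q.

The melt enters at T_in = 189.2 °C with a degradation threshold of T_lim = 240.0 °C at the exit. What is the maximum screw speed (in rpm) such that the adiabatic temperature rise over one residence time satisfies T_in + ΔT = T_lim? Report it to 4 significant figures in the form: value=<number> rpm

Q_s = Q / 3600 = 252.4 / 3600 = 0.0701111 kg/s
t_res = M / Q_s = 5.37 ÷ 0.0701111 = 76.5927 s
Convert to metres: D = 0.1407 m, h = 0.00326 m
ΔT_a = T_lim − T_in = 240.0 °C − 189.2 °C = 50.8 K
γ̇_max² = ΔT_a·ρ·cp/(η·t_res) = 50.8·1166·1529/(1537·76.5927) = 769.323 s⁻²
γ̇_max = sqrt(769.323) = 27.7367 s⁻¹
Solve γ̇ = πDN/h for N: N_max = γ̇_max·h/(π·D) = 27.7367 × 0.00326 / (π × 0.1407) = 0.204563 rev/s = 12.2738 rpm

value=12.27 rpm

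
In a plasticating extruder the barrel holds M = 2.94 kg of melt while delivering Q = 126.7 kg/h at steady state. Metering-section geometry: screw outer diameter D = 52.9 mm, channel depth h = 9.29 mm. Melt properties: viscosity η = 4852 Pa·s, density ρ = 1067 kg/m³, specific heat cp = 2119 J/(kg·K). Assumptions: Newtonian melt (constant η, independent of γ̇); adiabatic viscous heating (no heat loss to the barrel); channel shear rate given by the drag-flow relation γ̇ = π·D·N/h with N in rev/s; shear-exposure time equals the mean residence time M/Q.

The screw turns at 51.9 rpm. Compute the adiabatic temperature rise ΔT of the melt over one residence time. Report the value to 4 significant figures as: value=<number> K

Throughput in SI: Q_s = 126.7 kg/h ÷ 3600 s/h = 0.0351944 kg/s
Mean residence time: t_res = M/Q_s = 2.94 kg / 0.0351944 kg/s = 83.5359 s
Convert to SI: D = 0.0529 m, h = 0.00929 m, N = 51.9/60 = 0.865 rev/s
γ̇ = π D N / h = (π)(0.0529)(0.865) / 0.00929 = 15.4741 s⁻¹
ΔT = η·γ̇²·t_res/(ρ·cp) = [4852 × 15.4741² × 83.5359] / [1067 × 2119] = 42.925 K

value=42.93 K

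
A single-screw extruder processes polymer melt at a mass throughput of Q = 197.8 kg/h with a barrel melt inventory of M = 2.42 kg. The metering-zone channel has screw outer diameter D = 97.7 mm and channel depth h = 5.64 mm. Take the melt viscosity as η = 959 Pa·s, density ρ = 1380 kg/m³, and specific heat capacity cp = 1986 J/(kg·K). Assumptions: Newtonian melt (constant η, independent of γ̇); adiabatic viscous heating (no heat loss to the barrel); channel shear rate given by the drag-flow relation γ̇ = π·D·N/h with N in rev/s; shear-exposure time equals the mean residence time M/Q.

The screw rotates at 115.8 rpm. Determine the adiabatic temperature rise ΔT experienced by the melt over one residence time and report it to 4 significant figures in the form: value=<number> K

Throughput in SI: Q_s = 197.8 kg/h ÷ 3600 s/h = 0.0549444 kg/s
t_res = M / Q_s = 2.42 / 0.0549444 = 44.0445 s
D = 97.7 mm = 0.0977 m;  h = 5.64 mm = 0.00564 m;  N = 115.8 rpm / 60 = 1.93 rev/s
γ̇ = π D N / h = (π)(0.0977)(1.93) / 0.00564 = 105.032 s⁻¹
ΔT = η·γ̇²·t_res / (ρ·cp) = 959 · (105.032)² · 44.0445 / (1380 · 1986) = 170.019 K

value=170.0 K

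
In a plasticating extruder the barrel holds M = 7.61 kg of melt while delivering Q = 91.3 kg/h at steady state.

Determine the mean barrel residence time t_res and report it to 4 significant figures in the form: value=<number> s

value=300.1 s

Throughput in SI: Q_s = 91.3 kg/h ÷ 3600 s/h = 0.0253611 kg/s
Mean residence time: t_res = M/Q_s = 7.61 kg / 0.0253611 kg/s = 300.066 s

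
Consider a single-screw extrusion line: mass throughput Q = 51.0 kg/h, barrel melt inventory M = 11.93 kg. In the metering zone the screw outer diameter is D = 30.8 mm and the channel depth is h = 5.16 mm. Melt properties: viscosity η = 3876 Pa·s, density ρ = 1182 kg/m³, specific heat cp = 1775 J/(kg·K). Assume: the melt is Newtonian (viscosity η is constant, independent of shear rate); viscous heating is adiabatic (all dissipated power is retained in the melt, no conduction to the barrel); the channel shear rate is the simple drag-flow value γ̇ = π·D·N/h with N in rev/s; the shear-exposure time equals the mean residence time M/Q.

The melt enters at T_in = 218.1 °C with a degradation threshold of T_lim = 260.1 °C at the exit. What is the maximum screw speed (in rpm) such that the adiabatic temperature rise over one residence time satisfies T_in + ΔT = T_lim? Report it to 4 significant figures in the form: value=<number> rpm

Q_s = Q / 3600 = 51.0 / 3600 = 0.0141667 kg/s
t_res = M / Q_s = 11.93 / 0.0141667 = 842.118 s
Convert to metres: D = 0.0308 m, h = 0.00516 m
Allowable rise: ΔT_a = T_lim − T_in = 260.1 − 218.1 = 42 K
γ̇_max² = ΔT_a·ρ·cp/(η·t_res) = 42·1182·1775/(3876·842.118) = 26.9966 s⁻²
Take the square root: γ̇_max = √(26.9966) = 5.19582 s⁻¹
Solve γ̇ = πDN/h for N: N_max = γ̇_max·h/(π·D) = 5.19582 × 0.00516 / (π × 0.0308) = 0.277079 rev/s = 16.6247 rpm

value=16.62 rpm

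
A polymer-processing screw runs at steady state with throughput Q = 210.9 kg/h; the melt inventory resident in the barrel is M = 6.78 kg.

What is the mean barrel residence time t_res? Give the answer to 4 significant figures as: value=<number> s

Convert throughput: Q = 210.9 kg/h = 210.9/3600 = 0.0585833 kg/s
t_res = M / Q_s = 6.78 ÷ 0.0585833 = 115.733 s

value=115.7 s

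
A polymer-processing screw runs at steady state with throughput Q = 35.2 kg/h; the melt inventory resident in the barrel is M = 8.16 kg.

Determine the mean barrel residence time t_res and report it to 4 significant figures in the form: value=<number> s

Convert throughput: Q = 35.2 kg/h = 35.2/3600 = 0.00977778 kg/s
t_res = M / Q_s = 8.16 ÷ 0.00977778 = 834.545 s

value=834.5 s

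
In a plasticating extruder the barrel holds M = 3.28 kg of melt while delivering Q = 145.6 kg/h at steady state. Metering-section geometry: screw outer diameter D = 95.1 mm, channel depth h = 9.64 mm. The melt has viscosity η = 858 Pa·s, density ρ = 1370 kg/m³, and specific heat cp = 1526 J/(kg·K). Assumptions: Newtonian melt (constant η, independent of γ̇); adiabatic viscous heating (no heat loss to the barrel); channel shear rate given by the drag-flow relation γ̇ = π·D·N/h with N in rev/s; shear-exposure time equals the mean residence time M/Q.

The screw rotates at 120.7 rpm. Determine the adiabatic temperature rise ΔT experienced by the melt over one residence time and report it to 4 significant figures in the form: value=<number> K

Convert throughput: Q = 145.6 kg/h = 145.6/3600 = 0.0404444 kg/s
t_res = M / Q_s = 3.28 ÷ 0.0404444 = 81.0989 s
Convert to SI: D = 0.0951 m, h = 0.00964 m, N = 120.7/60 = 2.01167 rev/s
γ̇ = π D N / h = (π)(0.0951)(2.01167) / 0.00964 = 62.3461 s⁻¹
ΔT = η·γ̇²·t_res / (ρ·cp) = 858 · (62.3461)² · 81.0989 / (1370 · 1526) = 129.374 K

value=129.4 K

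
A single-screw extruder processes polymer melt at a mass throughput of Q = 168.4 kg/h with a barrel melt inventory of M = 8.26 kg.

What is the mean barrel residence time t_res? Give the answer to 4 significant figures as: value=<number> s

value=176.6 s

Q_s = Q / 3600 = 168.4 / 3600 = 0.0467778 kg/s
t_res = M / Q_s = 8.26 ÷ 0.0467778 = 176.58 s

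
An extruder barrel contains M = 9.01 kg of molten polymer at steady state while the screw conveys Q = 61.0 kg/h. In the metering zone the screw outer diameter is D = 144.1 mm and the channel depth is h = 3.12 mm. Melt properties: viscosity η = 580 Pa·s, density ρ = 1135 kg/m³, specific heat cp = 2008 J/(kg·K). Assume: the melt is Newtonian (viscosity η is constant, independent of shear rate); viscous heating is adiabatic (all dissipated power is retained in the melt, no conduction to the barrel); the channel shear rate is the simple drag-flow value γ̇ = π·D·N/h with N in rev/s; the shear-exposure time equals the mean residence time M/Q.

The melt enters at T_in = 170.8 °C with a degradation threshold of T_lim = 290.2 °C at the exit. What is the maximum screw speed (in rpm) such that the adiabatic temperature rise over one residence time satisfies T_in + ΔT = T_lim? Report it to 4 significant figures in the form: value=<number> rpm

Convert throughput: Q = 61.0 kg/h = 61.0/3600 = 0.0169444 kg/s
t_res = M / Q_s = 9.01 / 0.0169444 = 531.738 s
Geometry in SI: D = 144.1 mm → 0.1441 m, h = 3.12 mm → 0.00312 m
ΔT_a = T_lim − T_in = 290.2 − 170.8 = 119.4 K
Invert ΔT = ηγ̇²t_res/(ρcp) for γ̇: γ̇_max² = ΔT_a ρ cp / (η t_res) = 119.4·1135·2008 / (580·531.738) = 882.345 s⁻²
γ̇_max = √882.345 = 29.7043 s⁻¹
N_max = γ̇_max h / (πD) = 29.7043·0.00312/(π·0.1441) = 0.20472 rev/s → ×60 = 12.2832 rpm

value=12.28 rpm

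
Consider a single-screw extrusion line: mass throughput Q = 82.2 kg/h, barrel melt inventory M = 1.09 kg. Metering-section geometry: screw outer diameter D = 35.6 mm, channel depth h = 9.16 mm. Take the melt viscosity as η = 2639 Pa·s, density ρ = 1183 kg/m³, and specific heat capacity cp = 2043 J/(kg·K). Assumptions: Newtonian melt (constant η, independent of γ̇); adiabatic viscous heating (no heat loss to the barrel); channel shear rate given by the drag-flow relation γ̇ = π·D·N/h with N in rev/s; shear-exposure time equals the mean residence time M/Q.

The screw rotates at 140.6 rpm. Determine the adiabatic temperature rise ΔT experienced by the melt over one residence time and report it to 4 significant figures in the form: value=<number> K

value=42.67 K

Q_s = Q / 3600 = 82.2 / 3600 = 0.0228333 kg/s
t_res = M / Q_s = 1.09 ÷ 0.0228333 = 47.7372 s
Geometry in metres: D = 35.6 mm → 0.0356 m, h = 9.16 mm → 0.00916 m; screw speed N = 140.6 rpm = 2.34333 rev/s
γ̇ = π·D·N / h = π · 0.0356 · 2.34333 / 0.00916 = 28.6114 s⁻¹
Adiabatic rise: ΔT = η γ̇² t_res / (ρ cp) = 2639·(28.6114)²·47.7372 / (1183·2043) = 42.6698 K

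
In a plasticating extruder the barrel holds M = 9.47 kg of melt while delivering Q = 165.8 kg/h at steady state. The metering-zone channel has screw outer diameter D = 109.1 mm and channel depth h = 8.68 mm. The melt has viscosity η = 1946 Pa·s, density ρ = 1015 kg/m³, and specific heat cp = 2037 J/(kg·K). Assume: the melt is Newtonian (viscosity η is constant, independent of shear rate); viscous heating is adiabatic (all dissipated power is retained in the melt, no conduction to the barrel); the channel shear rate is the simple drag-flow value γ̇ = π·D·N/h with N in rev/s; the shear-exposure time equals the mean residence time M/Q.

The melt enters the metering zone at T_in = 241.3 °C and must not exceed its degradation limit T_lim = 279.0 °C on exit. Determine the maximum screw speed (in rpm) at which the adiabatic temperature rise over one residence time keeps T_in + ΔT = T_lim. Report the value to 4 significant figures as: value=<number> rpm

Throughput in SI: Q_s = 165.8 kg/h ÷ 3600 s/h = 0.0460556 kg/s
Mean residence time: t_res = M/Q_s = 9.47 kg / 0.0460556 kg/s = 205.621 s
Convert to metres: D = 0.1091 m, h = 0.00868 m
ΔT_a = T_lim − T_in = 279.0 − 241.3 = 37.7 K
γ̇_max² = ΔT_a·ρ·cp/(η·t_res) = 37.7·1015·2037/(1946·205.621) = 194.799 s⁻²
Take the square root: γ̇_max = √(194.799) = 13.9571 s⁻¹
Solve γ̇ = πDN/h for N: N_max = γ̇_max·h/(π·D) = 13.9571 × 0.00868 / (π × 0.1091) = 0.353459 rev/s = 21.2075 rpm

value=21.21 rpm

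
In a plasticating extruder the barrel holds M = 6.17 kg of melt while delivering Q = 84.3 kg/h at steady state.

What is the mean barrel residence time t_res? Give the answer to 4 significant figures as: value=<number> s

Q_s = Q / 3600 = 84.3 / 3600 = 0.0234167 kg/s
t_res = M / Q_s = 6.17 ÷ 0.0234167 = 263.488 s

value=263.5 s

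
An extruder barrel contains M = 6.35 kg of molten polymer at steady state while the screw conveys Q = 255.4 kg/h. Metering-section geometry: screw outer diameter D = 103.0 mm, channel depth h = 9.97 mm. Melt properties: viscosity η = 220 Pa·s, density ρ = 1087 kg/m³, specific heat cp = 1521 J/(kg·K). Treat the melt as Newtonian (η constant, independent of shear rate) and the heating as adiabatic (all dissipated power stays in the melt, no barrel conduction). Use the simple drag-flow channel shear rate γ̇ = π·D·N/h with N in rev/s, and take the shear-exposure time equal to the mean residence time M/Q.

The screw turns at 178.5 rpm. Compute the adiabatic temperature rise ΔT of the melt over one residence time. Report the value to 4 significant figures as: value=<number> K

value=111.0 K

Throughput in SI: Q_s = 255.4 kg/h ÷ 3600 s/h = 0.0709444 kg/s
Mean residence time: t_res = M/Q_s = 6.35 kg / 0.0709444 kg/s = 89.5067 s
Convert to SI: D = 0.103 m, h = 0.00997 m, N = 178.5/60 = 2.975 rev/s
γ̇ = π D N / h = (π)(0.103)(2.975) / 0.00997 = 96.5559 s⁻¹
ΔT = η·γ̇²·t_res / (ρ·cp) = 220 · (96.5559)² · 89.5067 / (1087 · 1521) = 111.039 K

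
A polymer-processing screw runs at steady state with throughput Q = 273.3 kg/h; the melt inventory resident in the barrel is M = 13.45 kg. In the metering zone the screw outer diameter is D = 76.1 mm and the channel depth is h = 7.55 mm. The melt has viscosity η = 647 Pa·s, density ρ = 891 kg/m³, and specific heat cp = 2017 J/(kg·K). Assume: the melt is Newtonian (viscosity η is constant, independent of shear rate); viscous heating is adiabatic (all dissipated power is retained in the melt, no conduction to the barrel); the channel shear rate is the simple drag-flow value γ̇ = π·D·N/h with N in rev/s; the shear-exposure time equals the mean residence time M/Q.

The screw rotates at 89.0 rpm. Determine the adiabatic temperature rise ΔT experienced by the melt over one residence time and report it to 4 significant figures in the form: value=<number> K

Throughput in SI: Q_s = 273.3 kg/h ÷ 3600 s/h = 0.0759167 kg/s
t_res = M / Q_s = 13.45 / 0.0759167 = 177.168 s
D = 76.1 mm = 0.0761 m;  h = 7.55 mm = 0.00755 m;  N = 89.0 rpm / 60 = 1.48333 rev/s
γ̇ = π·D·N / h = π · 0.0761 · 1.48333 / 0.00755 = 46.9706 s⁻¹
ΔT = η·γ̇²·t_res / (ρ·cp) = 647 · (46.9706)² · 177.168 / (891 · 2017) = 140.721 K

value=140.7 K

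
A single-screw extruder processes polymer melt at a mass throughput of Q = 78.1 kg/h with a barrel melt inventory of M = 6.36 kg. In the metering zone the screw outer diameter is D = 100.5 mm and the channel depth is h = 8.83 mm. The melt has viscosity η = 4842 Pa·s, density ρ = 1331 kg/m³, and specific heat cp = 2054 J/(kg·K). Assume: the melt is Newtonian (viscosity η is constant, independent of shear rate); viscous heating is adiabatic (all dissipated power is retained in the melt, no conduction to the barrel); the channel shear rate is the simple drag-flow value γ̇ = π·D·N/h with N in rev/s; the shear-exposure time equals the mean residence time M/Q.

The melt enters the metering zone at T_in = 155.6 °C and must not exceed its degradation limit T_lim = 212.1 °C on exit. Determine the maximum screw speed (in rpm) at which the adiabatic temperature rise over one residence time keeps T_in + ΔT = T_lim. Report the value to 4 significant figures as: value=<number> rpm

Convert throughput: Q = 78.1 kg/h = 78.1/3600 = 0.0216944 kg/s
t_res = M / Q_s = 6.36 ÷ 0.0216944 = 293.163 s
Geometry in SI: D = 100.5 mm → 0.1005 m, h = 8.83 mm → 0.00883 m
ΔT_a = T_lim − T_in = 212.1 − 155.6 = 56.5 K
γ̇_max² = ΔT_a·ρ·cp / (η·t_res) = [56.5 × 1331 × 2054] / [4842 × 293.163] = 108.816 s⁻²
γ̇_max = sqrt(108.816) = 10.4315 s⁻¹
N_max = γ̇_max h / (πD) = 10.4315·0.00883/(π·0.1005) = 0.291737 rev/s → ×60 = 17.5042 rpm

value=17.50 rpm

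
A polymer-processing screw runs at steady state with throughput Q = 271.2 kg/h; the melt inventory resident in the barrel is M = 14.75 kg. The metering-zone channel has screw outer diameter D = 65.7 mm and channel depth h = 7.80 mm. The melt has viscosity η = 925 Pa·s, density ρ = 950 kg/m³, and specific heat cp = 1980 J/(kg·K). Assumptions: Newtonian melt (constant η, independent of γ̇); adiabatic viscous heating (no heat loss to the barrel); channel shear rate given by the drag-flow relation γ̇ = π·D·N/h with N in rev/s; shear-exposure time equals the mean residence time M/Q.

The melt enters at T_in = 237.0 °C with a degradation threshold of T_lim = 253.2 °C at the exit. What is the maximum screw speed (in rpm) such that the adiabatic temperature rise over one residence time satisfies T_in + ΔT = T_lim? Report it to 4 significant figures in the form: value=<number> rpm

value=29.41 rpm

Throughput in SI: Q_s = 271.2 kg/h ÷ 3600 s/h = 0.0753333 kg/s
Mean residence time: t_res = M/Q_s = 14.75 kg / 0.0753333 kg/s = 195.796 s
Convert to metres: D = 0.0657 m, h = 0.0078 m
ΔT_a = T_lim − T_in = 253.2 − 237.0 = 16.2 K
γ̇_max² = ΔT_a·ρ·cp / (η·t_res) = [16.2 × 950 × 1980] / [925 × 195.796] = 168.251 s⁻²
γ̇_max = sqrt(168.251) = 12.9712 s⁻¹
Solve γ̇ = πDN/h for N: N_max = γ̇_max·h/(π·D) = 12.9712 × 0.0078 / (π × 0.0657) = 0.490183 rev/s = 29.411 rpm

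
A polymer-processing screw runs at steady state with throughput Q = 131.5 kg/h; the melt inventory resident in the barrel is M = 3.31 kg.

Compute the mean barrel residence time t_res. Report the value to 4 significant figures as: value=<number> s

Q_s = Q / 3600 = 131.5 / 3600 = 0.0365278 kg/s
Mean residence time: t_res = M/Q_s = 3.31 kg / 0.0365278 kg/s = 90.616 s

value=90.62 s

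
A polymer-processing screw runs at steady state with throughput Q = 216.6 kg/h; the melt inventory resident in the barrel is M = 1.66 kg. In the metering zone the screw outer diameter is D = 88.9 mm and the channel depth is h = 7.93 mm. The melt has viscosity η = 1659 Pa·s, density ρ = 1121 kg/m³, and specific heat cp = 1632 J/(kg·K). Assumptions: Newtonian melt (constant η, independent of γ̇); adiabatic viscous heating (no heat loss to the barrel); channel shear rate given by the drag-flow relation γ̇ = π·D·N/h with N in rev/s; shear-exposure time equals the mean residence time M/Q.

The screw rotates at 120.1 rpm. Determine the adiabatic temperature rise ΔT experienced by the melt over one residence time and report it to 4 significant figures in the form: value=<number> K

Convert throughput: Q = 216.6 kg/h = 216.6/3600 = 0.0601667 kg/s
t_res = M / Q_s = 1.66 / 0.0601667 = 27.59 s
Geometry in metres: D = 88.9 mm → 0.0889 m, h = 7.93 mm → 0.00793 m; screw speed N = 120.1 rpm = 2.00167 rev/s
γ̇ = π·D·N / h = π · 0.0889 · 2.00167 / 0.00793 = 70.4969 s⁻¹
Adiabatic rise: ΔT = η γ̇² t_res / (ρ cp) = 1659·(70.4969)²·27.59 / (1121·1632) = 124.341 K

value=124.3 K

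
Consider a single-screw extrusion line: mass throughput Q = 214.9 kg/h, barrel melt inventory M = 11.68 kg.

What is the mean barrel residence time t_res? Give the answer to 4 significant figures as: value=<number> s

Throughput in SI: Q_s = 214.9 kg/h ÷ 3600 s/h = 0.0596944 kg/s
t_res = M / Q_s = 11.68 / 0.0596944 = 195.663 s

value=195.7 s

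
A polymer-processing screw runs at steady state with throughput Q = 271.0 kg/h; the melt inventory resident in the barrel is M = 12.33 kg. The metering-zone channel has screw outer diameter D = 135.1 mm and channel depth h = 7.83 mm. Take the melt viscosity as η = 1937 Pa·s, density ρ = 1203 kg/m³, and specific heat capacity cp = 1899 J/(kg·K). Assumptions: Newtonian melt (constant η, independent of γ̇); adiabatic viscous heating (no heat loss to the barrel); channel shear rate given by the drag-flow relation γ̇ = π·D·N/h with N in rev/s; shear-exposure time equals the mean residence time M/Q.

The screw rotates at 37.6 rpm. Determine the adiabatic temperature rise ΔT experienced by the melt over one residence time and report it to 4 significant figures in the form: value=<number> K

value=160.2 K

Convert throughput: Q = 271.0 kg/h = 271.0/3600 = 0.0752778 kg/s
t_res = M / Q_s = 12.33 ÷ 0.0752778 = 163.793 s
Geometry in metres: D = 135.1 mm → 0.1351 m, h = 7.83 mm → 0.00783 m; screw speed N = 37.6 rpm = 0.626667 rev/s
Shear rate: γ̇ = πDN/h = π·0.1351·0.626667/0.00783 = 33.9688 s⁻¹
ΔT = η·γ̇²·t_res / (ρ·cp) = 1937 · (33.9688)² · 163.793 / (1203 · 1899) = 160.249 K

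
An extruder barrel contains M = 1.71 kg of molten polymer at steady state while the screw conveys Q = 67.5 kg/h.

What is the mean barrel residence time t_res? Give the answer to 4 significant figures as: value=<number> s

Q_s = Q / 3600 = 67.5 / 3600 = 0.01875 kg/s
t_res = M / Q_s = 1.71 / 0.01875 = 91.2 s

value=91.20 s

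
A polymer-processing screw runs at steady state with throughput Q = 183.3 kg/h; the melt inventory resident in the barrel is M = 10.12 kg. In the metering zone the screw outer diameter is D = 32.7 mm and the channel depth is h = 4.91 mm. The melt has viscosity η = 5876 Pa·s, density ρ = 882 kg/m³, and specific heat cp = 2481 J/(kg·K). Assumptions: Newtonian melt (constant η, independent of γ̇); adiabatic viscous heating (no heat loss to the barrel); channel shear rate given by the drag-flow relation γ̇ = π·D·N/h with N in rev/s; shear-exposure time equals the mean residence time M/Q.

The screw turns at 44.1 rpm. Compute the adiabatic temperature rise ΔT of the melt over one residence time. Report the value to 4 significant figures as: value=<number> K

value=126.2 K

Throughput in SI: Q_s = 183.3 kg/h ÷ 3600 s/h = 0.0509167 kg/s
Mean residence time: t_res = M/Q_s = 10.12 kg / 0.0509167 kg/s = 198.756 s
Geometry in metres: D = 32.7 mm → 0.0327 m, h = 4.91 mm → 0.00491 m; screw speed N = 44.1 rpm = 0.735 rev/s
γ̇ = π D N / h = (π)(0.0327)(0.735) / 0.00491 = 15.3781 s⁻¹
ΔT = η·γ̇²·t_res / (ρ·cp) = 5876 · (15.3781)² · 198.756 / (882 · 2481) = 126.216 K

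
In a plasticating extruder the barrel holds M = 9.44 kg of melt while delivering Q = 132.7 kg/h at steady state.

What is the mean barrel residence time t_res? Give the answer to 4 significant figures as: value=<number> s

Convert throughput: Q = 132.7 kg/h = 132.7/3600 = 0.0368611 kg/s
Mean residence time: t_res = M/Q_s = 9.44 kg / 0.0368611 kg/s = 256.096 s

value=256.1 s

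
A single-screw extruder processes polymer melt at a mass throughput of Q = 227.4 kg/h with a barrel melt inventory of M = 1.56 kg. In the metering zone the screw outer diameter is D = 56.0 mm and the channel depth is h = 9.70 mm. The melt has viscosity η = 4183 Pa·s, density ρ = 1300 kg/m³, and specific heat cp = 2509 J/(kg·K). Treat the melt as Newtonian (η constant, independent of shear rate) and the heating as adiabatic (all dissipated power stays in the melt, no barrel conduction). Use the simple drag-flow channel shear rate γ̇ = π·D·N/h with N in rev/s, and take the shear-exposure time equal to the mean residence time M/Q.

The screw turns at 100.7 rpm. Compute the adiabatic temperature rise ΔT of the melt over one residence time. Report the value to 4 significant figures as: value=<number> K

value=29.35 K

Convert throughput: Q = 227.4 kg/h = 227.4/3600 = 0.0631667 kg/s
Mean residence time: t_res = M/Q_s = 1.56 kg / 0.0631667 kg/s = 24.6966 s
D = 56.0 mm = 0.056 m;  h = 9.70 mm = 0.0097 m;  N = 100.7 rpm / 60 = 1.67833 rev/s
γ̇ = π D N / h = (π)(0.056)(1.67833) / 0.0097 = 30.44 s⁻¹
ΔT = η·γ̇²·t_res/(ρ·cp) = [4183 × 30.44² × 24.6966] / [1300 × 2509] = 29.3474 K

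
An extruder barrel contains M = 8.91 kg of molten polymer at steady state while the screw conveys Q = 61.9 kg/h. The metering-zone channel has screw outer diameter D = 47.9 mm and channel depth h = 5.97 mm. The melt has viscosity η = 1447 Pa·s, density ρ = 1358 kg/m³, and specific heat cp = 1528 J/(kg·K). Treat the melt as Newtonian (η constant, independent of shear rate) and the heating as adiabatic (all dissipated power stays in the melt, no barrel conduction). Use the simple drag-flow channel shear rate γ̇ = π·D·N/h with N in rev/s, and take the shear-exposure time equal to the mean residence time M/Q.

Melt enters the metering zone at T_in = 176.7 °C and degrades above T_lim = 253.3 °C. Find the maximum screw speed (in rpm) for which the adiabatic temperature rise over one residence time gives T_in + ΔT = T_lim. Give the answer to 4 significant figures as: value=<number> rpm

value=34.66 rpm

Convert throughput: Q = 61.9 kg/h = 61.9/3600 = 0.0171944 kg/s
t_res = M / Q_s = 8.91 / 0.0171944 = 518.191 s
Geometry in SI: D = 47.9 mm → 0.0479 m, h = 5.97 mm → 0.00597 m
Allowable rise: ΔT_a = T_lim − T_in = 253.3 − 176.7 = 76.6 K
γ̇_max² = ΔT_a·ρ·cp / (η·t_res) = [76.6 × 1358 × 1528] / [1447 × 518.191] = 211.979 s⁻²
γ̇_max = √211.979 = 14.5595 s⁻¹
Solve γ̇ = πDN/h for N: N_max = γ̇_max·h/(π·D) = 14.5595 × 0.00597 / (π × 0.0479) = 0.577612 rev/s = 34.6567 rpm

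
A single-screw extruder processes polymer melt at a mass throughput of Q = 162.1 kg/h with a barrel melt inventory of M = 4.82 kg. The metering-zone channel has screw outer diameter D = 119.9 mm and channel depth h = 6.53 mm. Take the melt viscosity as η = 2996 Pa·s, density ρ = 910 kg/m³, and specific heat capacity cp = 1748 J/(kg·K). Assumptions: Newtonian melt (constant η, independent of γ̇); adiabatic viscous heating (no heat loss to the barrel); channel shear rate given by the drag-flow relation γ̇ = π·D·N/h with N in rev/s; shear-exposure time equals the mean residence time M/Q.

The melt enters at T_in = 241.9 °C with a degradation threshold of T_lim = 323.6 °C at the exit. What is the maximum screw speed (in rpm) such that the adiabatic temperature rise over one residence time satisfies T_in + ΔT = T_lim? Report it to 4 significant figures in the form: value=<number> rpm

Convert throughput: Q = 162.1 kg/h = 162.1/3600 = 0.0450278 kg/s
t_res = M / Q_s = 4.82 ÷ 0.0450278 = 107.045 s
Geometry in SI: D = 119.9 mm → 0.1199 m, h = 6.53 mm → 0.00653 m
Allowable rise: ΔT_a = T_lim − T_in = 323.6 − 241.9 = 81.7 K
γ̇_max² = ΔT_a·ρ·cp/(η·t_res) = 81.7·910·1748/(2996·107.045) = 405.225 s⁻²
γ̇_max = sqrt(405.225) = 20.1302 s⁻¹
Solve γ̇ = πDN/h for N: N_max = γ̇_max·h/(π·D) = 20.1302 × 0.00653 / (π × 0.1199) = 0.348973 rev/s = 20.9384 rpm

value=20.94 rpm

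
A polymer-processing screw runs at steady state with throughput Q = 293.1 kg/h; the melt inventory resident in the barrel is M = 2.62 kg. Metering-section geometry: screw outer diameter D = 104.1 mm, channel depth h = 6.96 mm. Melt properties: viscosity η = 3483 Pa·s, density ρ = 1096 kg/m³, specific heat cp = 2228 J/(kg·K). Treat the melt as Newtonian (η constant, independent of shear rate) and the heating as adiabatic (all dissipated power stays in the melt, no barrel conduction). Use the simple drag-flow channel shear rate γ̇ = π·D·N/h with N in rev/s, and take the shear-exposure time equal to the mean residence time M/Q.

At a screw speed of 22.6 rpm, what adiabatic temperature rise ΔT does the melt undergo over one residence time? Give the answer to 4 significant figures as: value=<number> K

Convert throughput: Q = 293.1 kg/h = 293.1/3600 = 0.0814167 kg/s
Mean residence time: t_res = M/Q_s = 2.62 kg / 0.0814167 kg/s = 32.1801 s
D = 104.1 mm = 0.1041 m;  h = 6.96 mm = 0.00696 m;  N = 22.6 rpm / 60 = 0.376667 rev/s
γ̇ = π D N / h = (π)(0.1041)(0.376667) / 0.00696 = 17.699 s⁻¹
Adiabatic rise: ΔT = η γ̇² t_res / (ρ cp) = 3483·(17.699)²·32.1801 / (1096·2228) = 14.3785 K

value=14.38 K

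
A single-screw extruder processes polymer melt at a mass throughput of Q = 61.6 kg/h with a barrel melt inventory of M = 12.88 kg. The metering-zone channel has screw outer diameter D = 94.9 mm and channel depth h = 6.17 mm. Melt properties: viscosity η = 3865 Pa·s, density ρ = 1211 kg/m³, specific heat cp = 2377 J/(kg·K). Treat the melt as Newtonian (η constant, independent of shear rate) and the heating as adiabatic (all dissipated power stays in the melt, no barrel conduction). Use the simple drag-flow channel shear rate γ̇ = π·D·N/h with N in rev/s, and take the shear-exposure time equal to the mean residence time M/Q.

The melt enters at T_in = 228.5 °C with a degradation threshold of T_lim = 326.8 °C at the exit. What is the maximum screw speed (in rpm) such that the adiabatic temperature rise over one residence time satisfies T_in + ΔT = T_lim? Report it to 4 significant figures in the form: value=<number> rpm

Throughput in SI: Q_s = 61.6 kg/h ÷ 3600 s/h = 0.0171111 kg/s
Mean residence time: t_res = M/Q_s = 12.88 kg / 0.0171111 kg/s = 752.727 s
D = 94.9 mm = 0.0949 m;  h = 6.17 mm = 0.00617 m
ΔT_a = T_lim − T_in = 326.8 − 228.5 = 98.3 K
γ̇_max² = ΔT_a·ρ·cp/(η·t_res) = 98.3·1211·2377/(3865·752.727) = 97.2612 s⁻²
γ̇_max = √97.2612 = 9.86211 s⁻¹
N_max = γ̇_max h / (πD) = 9.86211·0.00617/(π·0.0949) = 0.204098 rev/s → ×60 = 12.2459 rpm

value=12.25 rpm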